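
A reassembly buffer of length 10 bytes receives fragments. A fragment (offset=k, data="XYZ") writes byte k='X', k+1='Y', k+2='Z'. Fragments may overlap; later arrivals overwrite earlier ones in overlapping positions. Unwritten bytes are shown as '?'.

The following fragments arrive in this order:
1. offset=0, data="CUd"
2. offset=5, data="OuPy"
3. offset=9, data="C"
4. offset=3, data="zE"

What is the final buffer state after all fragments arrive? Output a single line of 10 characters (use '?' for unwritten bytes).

Fragment 1: offset=0 data="CUd" -> buffer=CUd???????
Fragment 2: offset=5 data="OuPy" -> buffer=CUd??OuPy?
Fragment 3: offset=9 data="C" -> buffer=CUd??OuPyC
Fragment 4: offset=3 data="zE" -> buffer=CUdzEOuPyC

Answer: CUdzEOuPyC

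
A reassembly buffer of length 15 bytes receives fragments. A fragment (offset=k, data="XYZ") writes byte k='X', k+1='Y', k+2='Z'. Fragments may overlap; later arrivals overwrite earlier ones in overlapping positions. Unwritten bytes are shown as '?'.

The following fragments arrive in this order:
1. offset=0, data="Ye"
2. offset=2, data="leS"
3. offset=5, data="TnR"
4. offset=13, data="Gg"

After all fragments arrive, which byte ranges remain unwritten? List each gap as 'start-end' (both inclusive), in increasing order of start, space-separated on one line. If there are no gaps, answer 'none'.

Answer: 8-12

Derivation:
Fragment 1: offset=0 len=2
Fragment 2: offset=2 len=3
Fragment 3: offset=5 len=3
Fragment 4: offset=13 len=2
Gaps: 8-12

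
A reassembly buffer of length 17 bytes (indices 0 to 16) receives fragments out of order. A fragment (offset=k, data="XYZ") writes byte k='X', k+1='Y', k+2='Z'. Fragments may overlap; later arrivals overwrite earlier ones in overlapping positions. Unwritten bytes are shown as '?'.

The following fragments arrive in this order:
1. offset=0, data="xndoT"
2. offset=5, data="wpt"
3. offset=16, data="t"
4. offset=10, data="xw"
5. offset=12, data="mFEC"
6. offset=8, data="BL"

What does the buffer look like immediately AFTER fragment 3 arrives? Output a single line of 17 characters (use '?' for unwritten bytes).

Fragment 1: offset=0 data="xndoT" -> buffer=xndoT????????????
Fragment 2: offset=5 data="wpt" -> buffer=xndoTwpt?????????
Fragment 3: offset=16 data="t" -> buffer=xndoTwpt????????t

Answer: xndoTwpt????????t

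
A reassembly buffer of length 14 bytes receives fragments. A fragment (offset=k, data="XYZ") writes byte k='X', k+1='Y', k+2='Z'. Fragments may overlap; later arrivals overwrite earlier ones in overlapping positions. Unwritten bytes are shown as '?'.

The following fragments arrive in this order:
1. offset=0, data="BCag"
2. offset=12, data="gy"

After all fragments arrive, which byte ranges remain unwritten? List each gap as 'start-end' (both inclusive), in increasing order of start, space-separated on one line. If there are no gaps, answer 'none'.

Answer: 4-11

Derivation:
Fragment 1: offset=0 len=4
Fragment 2: offset=12 len=2
Gaps: 4-11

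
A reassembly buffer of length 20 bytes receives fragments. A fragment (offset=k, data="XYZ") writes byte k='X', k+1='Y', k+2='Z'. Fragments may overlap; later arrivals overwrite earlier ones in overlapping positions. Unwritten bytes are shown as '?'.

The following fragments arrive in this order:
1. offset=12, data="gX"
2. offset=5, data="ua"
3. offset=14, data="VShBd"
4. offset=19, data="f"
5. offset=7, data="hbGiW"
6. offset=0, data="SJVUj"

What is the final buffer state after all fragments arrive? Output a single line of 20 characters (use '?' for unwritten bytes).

Fragment 1: offset=12 data="gX" -> buffer=????????????gX??????
Fragment 2: offset=5 data="ua" -> buffer=?????ua?????gX??????
Fragment 3: offset=14 data="VShBd" -> buffer=?????ua?????gXVShBd?
Fragment 4: offset=19 data="f" -> buffer=?????ua?????gXVShBdf
Fragment 5: offset=7 data="hbGiW" -> buffer=?????uahbGiWgXVShBdf
Fragment 6: offset=0 data="SJVUj" -> buffer=SJVUjuahbGiWgXVShBdf

Answer: SJVUjuahbGiWgXVShBdf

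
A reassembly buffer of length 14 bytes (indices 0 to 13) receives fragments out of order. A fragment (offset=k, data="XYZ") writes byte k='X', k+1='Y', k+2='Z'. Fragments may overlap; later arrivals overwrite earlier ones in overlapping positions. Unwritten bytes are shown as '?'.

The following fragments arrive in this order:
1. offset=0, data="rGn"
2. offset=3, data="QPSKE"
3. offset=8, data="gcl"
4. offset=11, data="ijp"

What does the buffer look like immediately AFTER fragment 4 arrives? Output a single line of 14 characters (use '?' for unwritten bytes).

Answer: rGnQPSKEgclijp

Derivation:
Fragment 1: offset=0 data="rGn" -> buffer=rGn???????????
Fragment 2: offset=3 data="QPSKE" -> buffer=rGnQPSKE??????
Fragment 3: offset=8 data="gcl" -> buffer=rGnQPSKEgcl???
Fragment 4: offset=11 data="ijp" -> buffer=rGnQPSKEgclijp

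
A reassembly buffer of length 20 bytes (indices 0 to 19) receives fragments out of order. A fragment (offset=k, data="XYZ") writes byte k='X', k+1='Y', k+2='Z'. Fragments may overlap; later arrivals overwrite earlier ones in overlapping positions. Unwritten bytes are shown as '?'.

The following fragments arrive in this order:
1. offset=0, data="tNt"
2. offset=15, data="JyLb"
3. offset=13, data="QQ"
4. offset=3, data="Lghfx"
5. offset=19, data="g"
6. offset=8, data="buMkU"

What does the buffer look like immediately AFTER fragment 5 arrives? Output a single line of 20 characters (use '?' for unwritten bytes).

Fragment 1: offset=0 data="tNt" -> buffer=tNt?????????????????
Fragment 2: offset=15 data="JyLb" -> buffer=tNt????????????JyLb?
Fragment 3: offset=13 data="QQ" -> buffer=tNt??????????QQJyLb?
Fragment 4: offset=3 data="Lghfx" -> buffer=tNtLghfx?????QQJyLb?
Fragment 5: offset=19 data="g" -> buffer=tNtLghfx?????QQJyLbg

Answer: tNtLghfx?????QQJyLbg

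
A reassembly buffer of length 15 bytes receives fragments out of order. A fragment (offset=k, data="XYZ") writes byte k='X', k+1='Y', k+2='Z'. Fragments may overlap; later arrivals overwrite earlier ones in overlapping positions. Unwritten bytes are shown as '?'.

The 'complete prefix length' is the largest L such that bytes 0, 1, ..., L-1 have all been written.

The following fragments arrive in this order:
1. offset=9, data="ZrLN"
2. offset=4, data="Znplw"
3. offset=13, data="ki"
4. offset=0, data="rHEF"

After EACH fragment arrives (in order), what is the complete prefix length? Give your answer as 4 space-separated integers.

Answer: 0 0 0 15

Derivation:
Fragment 1: offset=9 data="ZrLN" -> buffer=?????????ZrLN?? -> prefix_len=0
Fragment 2: offset=4 data="Znplw" -> buffer=????ZnplwZrLN?? -> prefix_len=0
Fragment 3: offset=13 data="ki" -> buffer=????ZnplwZrLNki -> prefix_len=0
Fragment 4: offset=0 data="rHEF" -> buffer=rHEFZnplwZrLNki -> prefix_len=15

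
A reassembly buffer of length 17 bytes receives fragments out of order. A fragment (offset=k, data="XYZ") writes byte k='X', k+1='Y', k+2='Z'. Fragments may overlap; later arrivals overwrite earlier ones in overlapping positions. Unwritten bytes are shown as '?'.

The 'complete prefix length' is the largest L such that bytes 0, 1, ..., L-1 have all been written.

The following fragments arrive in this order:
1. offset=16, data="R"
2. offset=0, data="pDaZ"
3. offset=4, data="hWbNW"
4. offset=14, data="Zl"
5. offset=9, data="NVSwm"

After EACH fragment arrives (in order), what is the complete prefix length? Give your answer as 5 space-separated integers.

Fragment 1: offset=16 data="R" -> buffer=????????????????R -> prefix_len=0
Fragment 2: offset=0 data="pDaZ" -> buffer=pDaZ????????????R -> prefix_len=4
Fragment 3: offset=4 data="hWbNW" -> buffer=pDaZhWbNW???????R -> prefix_len=9
Fragment 4: offset=14 data="Zl" -> buffer=pDaZhWbNW?????ZlR -> prefix_len=9
Fragment 5: offset=9 data="NVSwm" -> buffer=pDaZhWbNWNVSwmZlR -> prefix_len=17

Answer: 0 4 9 9 17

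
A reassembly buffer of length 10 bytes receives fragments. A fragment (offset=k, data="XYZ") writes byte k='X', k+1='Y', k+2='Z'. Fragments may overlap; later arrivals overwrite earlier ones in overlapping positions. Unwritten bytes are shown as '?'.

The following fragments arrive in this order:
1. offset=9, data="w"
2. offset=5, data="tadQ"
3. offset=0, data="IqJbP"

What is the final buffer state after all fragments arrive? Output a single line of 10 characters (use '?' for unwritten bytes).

Fragment 1: offset=9 data="w" -> buffer=?????????w
Fragment 2: offset=5 data="tadQ" -> buffer=?????tadQw
Fragment 3: offset=0 data="IqJbP" -> buffer=IqJbPtadQw

Answer: IqJbPtadQw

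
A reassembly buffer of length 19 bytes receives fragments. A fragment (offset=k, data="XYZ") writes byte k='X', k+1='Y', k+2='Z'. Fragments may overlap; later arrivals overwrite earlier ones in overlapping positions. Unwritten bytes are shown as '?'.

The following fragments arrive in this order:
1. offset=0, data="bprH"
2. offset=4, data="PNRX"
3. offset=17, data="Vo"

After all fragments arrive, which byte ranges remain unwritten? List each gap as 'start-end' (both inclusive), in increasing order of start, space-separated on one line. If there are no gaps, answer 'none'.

Answer: 8-16

Derivation:
Fragment 1: offset=0 len=4
Fragment 2: offset=4 len=4
Fragment 3: offset=17 len=2
Gaps: 8-16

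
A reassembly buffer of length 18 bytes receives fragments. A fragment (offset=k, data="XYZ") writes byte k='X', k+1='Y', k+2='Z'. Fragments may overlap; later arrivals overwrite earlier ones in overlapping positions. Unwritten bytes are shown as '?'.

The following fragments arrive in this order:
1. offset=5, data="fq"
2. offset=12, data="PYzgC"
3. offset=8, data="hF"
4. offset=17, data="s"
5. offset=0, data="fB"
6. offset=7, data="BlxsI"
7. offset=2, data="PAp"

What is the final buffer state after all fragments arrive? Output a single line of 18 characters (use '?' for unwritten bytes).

Answer: fBPApfqBlxsIPYzgCs

Derivation:
Fragment 1: offset=5 data="fq" -> buffer=?????fq???????????
Fragment 2: offset=12 data="PYzgC" -> buffer=?????fq?????PYzgC?
Fragment 3: offset=8 data="hF" -> buffer=?????fq?hF??PYzgC?
Fragment 4: offset=17 data="s" -> buffer=?????fq?hF??PYzgCs
Fragment 5: offset=0 data="fB" -> buffer=fB???fq?hF??PYzgCs
Fragment 6: offset=7 data="BlxsI" -> buffer=fB???fqBlxsIPYzgCs
Fragment 7: offset=2 data="PAp" -> buffer=fBPApfqBlxsIPYzgCs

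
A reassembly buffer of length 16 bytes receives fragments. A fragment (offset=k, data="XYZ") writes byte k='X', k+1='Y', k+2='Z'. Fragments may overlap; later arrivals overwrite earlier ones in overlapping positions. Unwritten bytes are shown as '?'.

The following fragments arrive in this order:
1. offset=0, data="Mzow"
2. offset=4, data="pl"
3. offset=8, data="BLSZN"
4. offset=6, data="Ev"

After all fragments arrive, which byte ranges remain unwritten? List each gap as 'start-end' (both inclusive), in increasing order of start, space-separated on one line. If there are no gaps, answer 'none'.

Fragment 1: offset=0 len=4
Fragment 2: offset=4 len=2
Fragment 3: offset=8 len=5
Fragment 4: offset=6 len=2
Gaps: 13-15

Answer: 13-15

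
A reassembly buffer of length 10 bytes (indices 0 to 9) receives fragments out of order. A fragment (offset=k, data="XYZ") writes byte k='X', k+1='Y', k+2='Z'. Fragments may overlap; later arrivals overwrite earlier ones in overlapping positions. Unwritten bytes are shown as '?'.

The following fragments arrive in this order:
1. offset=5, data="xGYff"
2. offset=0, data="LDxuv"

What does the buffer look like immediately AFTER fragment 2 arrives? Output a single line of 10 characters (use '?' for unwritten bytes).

Answer: LDxuvxGYff

Derivation:
Fragment 1: offset=5 data="xGYff" -> buffer=?????xGYff
Fragment 2: offset=0 data="LDxuv" -> buffer=LDxuvxGYff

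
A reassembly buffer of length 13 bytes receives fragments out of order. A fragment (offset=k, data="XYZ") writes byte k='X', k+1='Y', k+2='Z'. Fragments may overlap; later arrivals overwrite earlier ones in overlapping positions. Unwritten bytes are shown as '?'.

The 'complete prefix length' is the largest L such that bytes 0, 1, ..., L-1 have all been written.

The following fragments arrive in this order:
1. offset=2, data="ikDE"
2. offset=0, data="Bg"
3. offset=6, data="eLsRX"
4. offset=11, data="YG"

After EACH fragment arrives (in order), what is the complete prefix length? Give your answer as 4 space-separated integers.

Fragment 1: offset=2 data="ikDE" -> buffer=??ikDE??????? -> prefix_len=0
Fragment 2: offset=0 data="Bg" -> buffer=BgikDE??????? -> prefix_len=6
Fragment 3: offset=6 data="eLsRX" -> buffer=BgikDEeLsRX?? -> prefix_len=11
Fragment 4: offset=11 data="YG" -> buffer=BgikDEeLsRXYG -> prefix_len=13

Answer: 0 6 11 13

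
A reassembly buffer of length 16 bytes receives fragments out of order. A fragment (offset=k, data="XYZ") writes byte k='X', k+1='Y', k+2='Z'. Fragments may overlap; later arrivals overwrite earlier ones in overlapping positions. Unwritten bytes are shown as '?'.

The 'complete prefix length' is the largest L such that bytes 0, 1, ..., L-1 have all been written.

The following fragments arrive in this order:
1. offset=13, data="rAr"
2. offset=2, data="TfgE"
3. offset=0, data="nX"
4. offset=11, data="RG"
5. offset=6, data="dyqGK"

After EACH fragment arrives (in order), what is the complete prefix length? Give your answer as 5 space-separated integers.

Fragment 1: offset=13 data="rAr" -> buffer=?????????????rAr -> prefix_len=0
Fragment 2: offset=2 data="TfgE" -> buffer=??TfgE???????rAr -> prefix_len=0
Fragment 3: offset=0 data="nX" -> buffer=nXTfgE???????rAr -> prefix_len=6
Fragment 4: offset=11 data="RG" -> buffer=nXTfgE?????RGrAr -> prefix_len=6
Fragment 5: offset=6 data="dyqGK" -> buffer=nXTfgEdyqGKRGrAr -> prefix_len=16

Answer: 0 0 6 6 16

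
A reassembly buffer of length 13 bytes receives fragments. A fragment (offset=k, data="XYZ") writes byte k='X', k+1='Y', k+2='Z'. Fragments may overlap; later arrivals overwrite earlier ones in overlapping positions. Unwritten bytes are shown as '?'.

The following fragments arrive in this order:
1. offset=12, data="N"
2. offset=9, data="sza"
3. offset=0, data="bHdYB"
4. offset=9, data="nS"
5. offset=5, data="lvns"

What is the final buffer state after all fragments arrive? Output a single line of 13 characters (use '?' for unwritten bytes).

Fragment 1: offset=12 data="N" -> buffer=????????????N
Fragment 2: offset=9 data="sza" -> buffer=?????????szaN
Fragment 3: offset=0 data="bHdYB" -> buffer=bHdYB????szaN
Fragment 4: offset=9 data="nS" -> buffer=bHdYB????nSaN
Fragment 5: offset=5 data="lvns" -> buffer=bHdYBlvnsnSaN

Answer: bHdYBlvnsnSaN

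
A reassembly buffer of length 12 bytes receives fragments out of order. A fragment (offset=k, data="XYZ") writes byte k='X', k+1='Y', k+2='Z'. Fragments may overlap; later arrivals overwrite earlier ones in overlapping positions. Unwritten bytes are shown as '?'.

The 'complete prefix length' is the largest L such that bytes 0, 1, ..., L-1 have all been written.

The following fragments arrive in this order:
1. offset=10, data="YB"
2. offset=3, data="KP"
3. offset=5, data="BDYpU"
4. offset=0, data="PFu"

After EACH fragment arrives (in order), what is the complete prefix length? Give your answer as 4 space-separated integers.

Answer: 0 0 0 12

Derivation:
Fragment 1: offset=10 data="YB" -> buffer=??????????YB -> prefix_len=0
Fragment 2: offset=3 data="KP" -> buffer=???KP?????YB -> prefix_len=0
Fragment 3: offset=5 data="BDYpU" -> buffer=???KPBDYpUYB -> prefix_len=0
Fragment 4: offset=0 data="PFu" -> buffer=PFuKPBDYpUYB -> prefix_len=12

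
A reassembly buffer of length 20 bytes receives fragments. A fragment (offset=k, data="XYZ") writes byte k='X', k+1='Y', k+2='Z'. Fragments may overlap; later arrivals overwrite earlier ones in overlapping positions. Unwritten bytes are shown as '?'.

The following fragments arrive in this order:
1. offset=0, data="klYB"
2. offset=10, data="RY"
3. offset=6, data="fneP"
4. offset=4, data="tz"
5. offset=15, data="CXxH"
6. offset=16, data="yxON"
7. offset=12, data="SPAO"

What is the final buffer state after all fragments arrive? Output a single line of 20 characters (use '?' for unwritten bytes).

Answer: klYBtzfnePRYSPAOyxON

Derivation:
Fragment 1: offset=0 data="klYB" -> buffer=klYB????????????????
Fragment 2: offset=10 data="RY" -> buffer=klYB??????RY????????
Fragment 3: offset=6 data="fneP" -> buffer=klYB??fnePRY????????
Fragment 4: offset=4 data="tz" -> buffer=klYBtzfnePRY????????
Fragment 5: offset=15 data="CXxH" -> buffer=klYBtzfnePRY???CXxH?
Fragment 6: offset=16 data="yxON" -> buffer=klYBtzfnePRY???CyxON
Fragment 7: offset=12 data="SPAO" -> buffer=klYBtzfnePRYSPAOyxON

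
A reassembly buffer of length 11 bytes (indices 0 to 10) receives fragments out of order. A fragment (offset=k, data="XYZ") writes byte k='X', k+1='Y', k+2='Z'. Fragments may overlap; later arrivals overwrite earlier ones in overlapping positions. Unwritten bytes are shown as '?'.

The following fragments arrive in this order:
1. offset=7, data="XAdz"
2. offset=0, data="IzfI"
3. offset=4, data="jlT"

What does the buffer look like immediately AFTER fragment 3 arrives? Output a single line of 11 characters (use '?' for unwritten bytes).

Fragment 1: offset=7 data="XAdz" -> buffer=???????XAdz
Fragment 2: offset=0 data="IzfI" -> buffer=IzfI???XAdz
Fragment 3: offset=4 data="jlT" -> buffer=IzfIjlTXAdz

Answer: IzfIjlTXAdz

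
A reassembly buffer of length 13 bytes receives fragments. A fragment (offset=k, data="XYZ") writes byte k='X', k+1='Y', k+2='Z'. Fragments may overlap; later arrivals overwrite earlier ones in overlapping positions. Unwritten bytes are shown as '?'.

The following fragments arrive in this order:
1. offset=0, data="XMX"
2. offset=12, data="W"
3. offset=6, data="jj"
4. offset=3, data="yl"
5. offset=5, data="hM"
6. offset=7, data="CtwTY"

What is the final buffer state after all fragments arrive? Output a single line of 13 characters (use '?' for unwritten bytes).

Fragment 1: offset=0 data="XMX" -> buffer=XMX??????????
Fragment 2: offset=12 data="W" -> buffer=XMX?????????W
Fragment 3: offset=6 data="jj" -> buffer=XMX???jj????W
Fragment 4: offset=3 data="yl" -> buffer=XMXyl?jj????W
Fragment 5: offset=5 data="hM" -> buffer=XMXylhMj????W
Fragment 6: offset=7 data="CtwTY" -> buffer=XMXylhMCtwTYW

Answer: XMXylhMCtwTYW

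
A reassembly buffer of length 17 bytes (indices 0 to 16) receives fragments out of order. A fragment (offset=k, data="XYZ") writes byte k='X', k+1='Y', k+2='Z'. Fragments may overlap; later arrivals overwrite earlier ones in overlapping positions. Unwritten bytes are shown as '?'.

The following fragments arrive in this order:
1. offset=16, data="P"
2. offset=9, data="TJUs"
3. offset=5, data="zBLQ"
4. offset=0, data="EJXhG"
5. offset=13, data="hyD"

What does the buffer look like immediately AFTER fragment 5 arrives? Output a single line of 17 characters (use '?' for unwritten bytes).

Answer: EJXhGzBLQTJUshyDP

Derivation:
Fragment 1: offset=16 data="P" -> buffer=????????????????P
Fragment 2: offset=9 data="TJUs" -> buffer=?????????TJUs???P
Fragment 3: offset=5 data="zBLQ" -> buffer=?????zBLQTJUs???P
Fragment 4: offset=0 data="EJXhG" -> buffer=EJXhGzBLQTJUs???P
Fragment 5: offset=13 data="hyD" -> buffer=EJXhGzBLQTJUshyDP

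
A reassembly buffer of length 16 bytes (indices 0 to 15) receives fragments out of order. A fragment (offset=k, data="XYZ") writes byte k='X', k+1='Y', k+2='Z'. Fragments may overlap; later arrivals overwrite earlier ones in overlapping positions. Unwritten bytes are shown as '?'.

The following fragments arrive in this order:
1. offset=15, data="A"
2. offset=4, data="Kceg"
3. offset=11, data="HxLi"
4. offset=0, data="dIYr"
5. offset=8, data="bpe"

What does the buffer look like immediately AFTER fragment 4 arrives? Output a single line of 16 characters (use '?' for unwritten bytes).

Answer: dIYrKceg???HxLiA

Derivation:
Fragment 1: offset=15 data="A" -> buffer=???????????????A
Fragment 2: offset=4 data="Kceg" -> buffer=????Kceg???????A
Fragment 3: offset=11 data="HxLi" -> buffer=????Kceg???HxLiA
Fragment 4: offset=0 data="dIYr" -> buffer=dIYrKceg???HxLiA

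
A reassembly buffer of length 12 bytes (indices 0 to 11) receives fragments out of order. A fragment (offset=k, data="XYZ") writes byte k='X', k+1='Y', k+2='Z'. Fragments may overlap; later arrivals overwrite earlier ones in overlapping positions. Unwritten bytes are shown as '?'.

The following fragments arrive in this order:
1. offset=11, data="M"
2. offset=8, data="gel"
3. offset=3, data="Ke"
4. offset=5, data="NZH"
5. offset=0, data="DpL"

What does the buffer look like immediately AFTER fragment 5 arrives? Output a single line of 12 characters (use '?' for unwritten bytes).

Answer: DpLKeNZHgelM

Derivation:
Fragment 1: offset=11 data="M" -> buffer=???????????M
Fragment 2: offset=8 data="gel" -> buffer=????????gelM
Fragment 3: offset=3 data="Ke" -> buffer=???Ke???gelM
Fragment 4: offset=5 data="NZH" -> buffer=???KeNZHgelM
Fragment 5: offset=0 data="DpL" -> buffer=DpLKeNZHgelM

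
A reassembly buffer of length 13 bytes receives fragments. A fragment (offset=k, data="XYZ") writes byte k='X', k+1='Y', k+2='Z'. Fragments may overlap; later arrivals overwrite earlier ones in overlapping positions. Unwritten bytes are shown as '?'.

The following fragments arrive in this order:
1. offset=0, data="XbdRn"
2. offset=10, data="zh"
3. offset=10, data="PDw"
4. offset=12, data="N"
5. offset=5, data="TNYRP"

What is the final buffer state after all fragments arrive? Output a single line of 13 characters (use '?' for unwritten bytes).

Fragment 1: offset=0 data="XbdRn" -> buffer=XbdRn????????
Fragment 2: offset=10 data="zh" -> buffer=XbdRn?????zh?
Fragment 3: offset=10 data="PDw" -> buffer=XbdRn?????PDw
Fragment 4: offset=12 data="N" -> buffer=XbdRn?????PDN
Fragment 5: offset=5 data="TNYRP" -> buffer=XbdRnTNYRPPDN

Answer: XbdRnTNYRPPDN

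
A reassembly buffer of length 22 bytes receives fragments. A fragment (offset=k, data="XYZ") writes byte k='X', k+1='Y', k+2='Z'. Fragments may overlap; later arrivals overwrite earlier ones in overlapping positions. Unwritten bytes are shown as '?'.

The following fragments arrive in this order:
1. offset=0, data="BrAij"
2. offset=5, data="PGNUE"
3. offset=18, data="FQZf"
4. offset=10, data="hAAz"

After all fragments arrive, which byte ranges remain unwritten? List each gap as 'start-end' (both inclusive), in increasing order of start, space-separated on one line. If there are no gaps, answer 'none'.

Answer: 14-17

Derivation:
Fragment 1: offset=0 len=5
Fragment 2: offset=5 len=5
Fragment 3: offset=18 len=4
Fragment 4: offset=10 len=4
Gaps: 14-17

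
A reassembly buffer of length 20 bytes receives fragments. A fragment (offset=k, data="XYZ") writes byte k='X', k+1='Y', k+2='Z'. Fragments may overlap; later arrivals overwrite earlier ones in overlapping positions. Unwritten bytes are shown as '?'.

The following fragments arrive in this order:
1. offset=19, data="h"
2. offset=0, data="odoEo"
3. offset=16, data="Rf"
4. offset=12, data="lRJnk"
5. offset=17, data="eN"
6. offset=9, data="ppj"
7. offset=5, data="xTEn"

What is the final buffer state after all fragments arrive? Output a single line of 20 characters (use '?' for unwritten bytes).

Fragment 1: offset=19 data="h" -> buffer=???????????????????h
Fragment 2: offset=0 data="odoEo" -> buffer=odoEo??????????????h
Fragment 3: offset=16 data="Rf" -> buffer=odoEo???????????Rf?h
Fragment 4: offset=12 data="lRJnk" -> buffer=odoEo???????lRJnkf?h
Fragment 5: offset=17 data="eN" -> buffer=odoEo???????lRJnkeNh
Fragment 6: offset=9 data="ppj" -> buffer=odoEo????ppjlRJnkeNh
Fragment 7: offset=5 data="xTEn" -> buffer=odoEoxTEnppjlRJnkeNh

Answer: odoEoxTEnppjlRJnkeNh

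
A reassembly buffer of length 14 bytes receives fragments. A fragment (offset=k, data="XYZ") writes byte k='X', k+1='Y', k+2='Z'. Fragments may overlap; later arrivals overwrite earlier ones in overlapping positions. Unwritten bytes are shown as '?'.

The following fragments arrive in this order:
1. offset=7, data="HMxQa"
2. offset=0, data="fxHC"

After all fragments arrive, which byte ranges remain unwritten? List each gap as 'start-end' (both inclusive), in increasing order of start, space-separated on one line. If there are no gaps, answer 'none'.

Fragment 1: offset=7 len=5
Fragment 2: offset=0 len=4
Gaps: 4-6 12-13

Answer: 4-6 12-13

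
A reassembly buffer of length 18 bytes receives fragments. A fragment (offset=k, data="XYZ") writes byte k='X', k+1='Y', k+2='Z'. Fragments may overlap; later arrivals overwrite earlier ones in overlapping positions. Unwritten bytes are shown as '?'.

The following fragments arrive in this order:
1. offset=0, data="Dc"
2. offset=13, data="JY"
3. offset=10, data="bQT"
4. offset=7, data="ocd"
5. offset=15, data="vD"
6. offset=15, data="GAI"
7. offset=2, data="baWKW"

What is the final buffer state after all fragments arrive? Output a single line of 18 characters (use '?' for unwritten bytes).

Answer: DcbaWKWocdbQTJYGAI

Derivation:
Fragment 1: offset=0 data="Dc" -> buffer=Dc????????????????
Fragment 2: offset=13 data="JY" -> buffer=Dc???????????JY???
Fragment 3: offset=10 data="bQT" -> buffer=Dc????????bQTJY???
Fragment 4: offset=7 data="ocd" -> buffer=Dc?????ocdbQTJY???
Fragment 5: offset=15 data="vD" -> buffer=Dc?????ocdbQTJYvD?
Fragment 6: offset=15 data="GAI" -> buffer=Dc?????ocdbQTJYGAI
Fragment 7: offset=2 data="baWKW" -> buffer=DcbaWKWocdbQTJYGAI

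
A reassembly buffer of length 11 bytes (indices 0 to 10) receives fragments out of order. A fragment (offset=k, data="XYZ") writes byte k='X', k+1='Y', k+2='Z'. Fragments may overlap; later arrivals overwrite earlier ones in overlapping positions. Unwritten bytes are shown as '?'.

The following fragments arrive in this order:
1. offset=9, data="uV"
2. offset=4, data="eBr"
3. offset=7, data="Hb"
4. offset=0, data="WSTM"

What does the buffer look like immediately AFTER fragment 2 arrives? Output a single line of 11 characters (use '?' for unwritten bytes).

Fragment 1: offset=9 data="uV" -> buffer=?????????uV
Fragment 2: offset=4 data="eBr" -> buffer=????eBr??uV

Answer: ????eBr??uV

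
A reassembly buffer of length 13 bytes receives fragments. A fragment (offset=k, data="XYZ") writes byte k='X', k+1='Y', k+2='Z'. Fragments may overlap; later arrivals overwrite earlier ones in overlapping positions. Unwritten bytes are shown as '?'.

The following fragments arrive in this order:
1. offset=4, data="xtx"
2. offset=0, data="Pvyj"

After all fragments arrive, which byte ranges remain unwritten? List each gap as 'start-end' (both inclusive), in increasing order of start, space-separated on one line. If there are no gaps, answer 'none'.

Fragment 1: offset=4 len=3
Fragment 2: offset=0 len=4
Gaps: 7-12

Answer: 7-12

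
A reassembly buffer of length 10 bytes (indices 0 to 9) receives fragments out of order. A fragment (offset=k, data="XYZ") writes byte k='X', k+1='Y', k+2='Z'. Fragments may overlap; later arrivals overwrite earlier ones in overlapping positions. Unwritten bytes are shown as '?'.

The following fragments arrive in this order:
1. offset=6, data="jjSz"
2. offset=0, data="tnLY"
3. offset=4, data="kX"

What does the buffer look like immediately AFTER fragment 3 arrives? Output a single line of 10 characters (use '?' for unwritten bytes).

Answer: tnLYkXjjSz

Derivation:
Fragment 1: offset=6 data="jjSz" -> buffer=??????jjSz
Fragment 2: offset=0 data="tnLY" -> buffer=tnLY??jjSz
Fragment 3: offset=4 data="kX" -> buffer=tnLYkXjjSz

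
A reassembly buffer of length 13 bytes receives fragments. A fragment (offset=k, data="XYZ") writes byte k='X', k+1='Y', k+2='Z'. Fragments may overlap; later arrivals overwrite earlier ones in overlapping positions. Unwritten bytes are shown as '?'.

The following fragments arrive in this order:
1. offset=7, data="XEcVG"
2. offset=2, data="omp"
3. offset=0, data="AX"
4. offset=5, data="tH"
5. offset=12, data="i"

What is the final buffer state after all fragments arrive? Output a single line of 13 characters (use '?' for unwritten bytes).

Answer: AXomptHXEcVGi

Derivation:
Fragment 1: offset=7 data="XEcVG" -> buffer=???????XEcVG?
Fragment 2: offset=2 data="omp" -> buffer=??omp??XEcVG?
Fragment 3: offset=0 data="AX" -> buffer=AXomp??XEcVG?
Fragment 4: offset=5 data="tH" -> buffer=AXomptHXEcVG?
Fragment 5: offset=12 data="i" -> buffer=AXomptHXEcVGi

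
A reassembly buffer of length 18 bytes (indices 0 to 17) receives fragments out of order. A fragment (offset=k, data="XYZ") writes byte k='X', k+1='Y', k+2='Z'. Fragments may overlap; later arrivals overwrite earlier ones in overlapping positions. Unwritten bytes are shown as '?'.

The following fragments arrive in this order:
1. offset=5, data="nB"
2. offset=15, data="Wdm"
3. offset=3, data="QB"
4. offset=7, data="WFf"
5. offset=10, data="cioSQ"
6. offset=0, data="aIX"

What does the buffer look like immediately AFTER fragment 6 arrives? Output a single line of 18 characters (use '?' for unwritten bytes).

Fragment 1: offset=5 data="nB" -> buffer=?????nB???????????
Fragment 2: offset=15 data="Wdm" -> buffer=?????nB????????Wdm
Fragment 3: offset=3 data="QB" -> buffer=???QBnB????????Wdm
Fragment 4: offset=7 data="WFf" -> buffer=???QBnBWFf?????Wdm
Fragment 5: offset=10 data="cioSQ" -> buffer=???QBnBWFfcioSQWdm
Fragment 6: offset=0 data="aIX" -> buffer=aIXQBnBWFfcioSQWdm

Answer: aIXQBnBWFfcioSQWdm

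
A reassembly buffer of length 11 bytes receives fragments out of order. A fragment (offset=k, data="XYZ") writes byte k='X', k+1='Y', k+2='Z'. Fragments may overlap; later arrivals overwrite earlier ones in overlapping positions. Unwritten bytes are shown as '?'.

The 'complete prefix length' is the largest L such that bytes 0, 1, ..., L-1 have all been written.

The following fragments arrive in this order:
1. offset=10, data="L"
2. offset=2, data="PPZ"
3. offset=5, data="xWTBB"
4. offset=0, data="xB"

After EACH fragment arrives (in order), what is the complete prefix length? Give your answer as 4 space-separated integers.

Answer: 0 0 0 11

Derivation:
Fragment 1: offset=10 data="L" -> buffer=??????????L -> prefix_len=0
Fragment 2: offset=2 data="PPZ" -> buffer=??PPZ?????L -> prefix_len=0
Fragment 3: offset=5 data="xWTBB" -> buffer=??PPZxWTBBL -> prefix_len=0
Fragment 4: offset=0 data="xB" -> buffer=xBPPZxWTBBL -> prefix_len=11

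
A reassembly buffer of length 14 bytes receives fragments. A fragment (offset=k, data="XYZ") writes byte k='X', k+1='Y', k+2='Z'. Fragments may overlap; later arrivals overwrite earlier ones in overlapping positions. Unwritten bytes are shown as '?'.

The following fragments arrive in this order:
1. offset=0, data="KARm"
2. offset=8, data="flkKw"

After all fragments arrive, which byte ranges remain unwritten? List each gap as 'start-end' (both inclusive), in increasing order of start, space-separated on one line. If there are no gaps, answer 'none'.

Fragment 1: offset=0 len=4
Fragment 2: offset=8 len=5
Gaps: 4-7 13-13

Answer: 4-7 13-13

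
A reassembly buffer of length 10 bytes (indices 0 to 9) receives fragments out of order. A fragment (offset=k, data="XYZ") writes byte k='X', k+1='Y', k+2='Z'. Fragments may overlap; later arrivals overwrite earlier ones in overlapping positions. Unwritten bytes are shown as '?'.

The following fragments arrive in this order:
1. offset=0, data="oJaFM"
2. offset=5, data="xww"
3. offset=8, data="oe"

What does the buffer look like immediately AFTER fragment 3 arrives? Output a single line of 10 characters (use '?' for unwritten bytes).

Fragment 1: offset=0 data="oJaFM" -> buffer=oJaFM?????
Fragment 2: offset=5 data="xww" -> buffer=oJaFMxww??
Fragment 3: offset=8 data="oe" -> buffer=oJaFMxwwoe

Answer: oJaFMxwwoe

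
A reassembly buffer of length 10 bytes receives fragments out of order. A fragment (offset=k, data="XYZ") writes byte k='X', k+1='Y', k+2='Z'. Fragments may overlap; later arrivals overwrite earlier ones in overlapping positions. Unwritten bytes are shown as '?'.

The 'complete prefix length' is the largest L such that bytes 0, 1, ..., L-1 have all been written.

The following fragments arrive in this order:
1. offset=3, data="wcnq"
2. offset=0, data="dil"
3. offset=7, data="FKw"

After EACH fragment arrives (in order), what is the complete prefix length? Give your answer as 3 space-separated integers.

Answer: 0 7 10

Derivation:
Fragment 1: offset=3 data="wcnq" -> buffer=???wcnq??? -> prefix_len=0
Fragment 2: offset=0 data="dil" -> buffer=dilwcnq??? -> prefix_len=7
Fragment 3: offset=7 data="FKw" -> buffer=dilwcnqFKw -> prefix_len=10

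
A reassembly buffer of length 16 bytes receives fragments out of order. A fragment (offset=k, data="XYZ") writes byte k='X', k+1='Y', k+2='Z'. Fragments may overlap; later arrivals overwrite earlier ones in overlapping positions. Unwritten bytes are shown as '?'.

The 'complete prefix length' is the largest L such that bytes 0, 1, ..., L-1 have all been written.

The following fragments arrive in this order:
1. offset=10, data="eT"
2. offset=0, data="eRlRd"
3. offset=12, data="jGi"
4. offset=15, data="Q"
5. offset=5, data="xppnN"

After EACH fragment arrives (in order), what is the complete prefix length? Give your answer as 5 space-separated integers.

Answer: 0 5 5 5 16

Derivation:
Fragment 1: offset=10 data="eT" -> buffer=??????????eT???? -> prefix_len=0
Fragment 2: offset=0 data="eRlRd" -> buffer=eRlRd?????eT???? -> prefix_len=5
Fragment 3: offset=12 data="jGi" -> buffer=eRlRd?????eTjGi? -> prefix_len=5
Fragment 4: offset=15 data="Q" -> buffer=eRlRd?????eTjGiQ -> prefix_len=5
Fragment 5: offset=5 data="xppnN" -> buffer=eRlRdxppnNeTjGiQ -> prefix_len=16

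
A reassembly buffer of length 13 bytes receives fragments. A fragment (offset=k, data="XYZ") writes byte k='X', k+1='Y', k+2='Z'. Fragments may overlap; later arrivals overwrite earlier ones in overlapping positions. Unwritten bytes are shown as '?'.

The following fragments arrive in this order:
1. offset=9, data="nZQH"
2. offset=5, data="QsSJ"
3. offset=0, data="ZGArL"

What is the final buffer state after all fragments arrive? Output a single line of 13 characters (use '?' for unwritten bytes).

Answer: ZGArLQsSJnZQH

Derivation:
Fragment 1: offset=9 data="nZQH" -> buffer=?????????nZQH
Fragment 2: offset=5 data="QsSJ" -> buffer=?????QsSJnZQH
Fragment 3: offset=0 data="ZGArL" -> buffer=ZGArLQsSJnZQH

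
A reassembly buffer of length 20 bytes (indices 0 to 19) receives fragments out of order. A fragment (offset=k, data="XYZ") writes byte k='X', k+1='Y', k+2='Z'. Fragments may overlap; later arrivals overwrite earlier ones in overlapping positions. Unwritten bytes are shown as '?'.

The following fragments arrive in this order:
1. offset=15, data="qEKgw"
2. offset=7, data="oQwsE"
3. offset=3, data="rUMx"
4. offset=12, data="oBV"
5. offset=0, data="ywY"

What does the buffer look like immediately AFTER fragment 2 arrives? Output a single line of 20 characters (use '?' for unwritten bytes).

Answer: ???????oQwsE???qEKgw

Derivation:
Fragment 1: offset=15 data="qEKgw" -> buffer=???????????????qEKgw
Fragment 2: offset=7 data="oQwsE" -> buffer=???????oQwsE???qEKgw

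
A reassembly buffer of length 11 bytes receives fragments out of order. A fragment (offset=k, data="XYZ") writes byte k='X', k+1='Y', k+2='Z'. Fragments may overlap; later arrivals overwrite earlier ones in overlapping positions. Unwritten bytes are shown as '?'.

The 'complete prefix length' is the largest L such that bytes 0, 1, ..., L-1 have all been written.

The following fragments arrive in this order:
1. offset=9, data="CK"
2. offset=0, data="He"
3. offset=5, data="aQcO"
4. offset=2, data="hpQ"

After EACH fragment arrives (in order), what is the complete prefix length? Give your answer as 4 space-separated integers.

Answer: 0 2 2 11

Derivation:
Fragment 1: offset=9 data="CK" -> buffer=?????????CK -> prefix_len=0
Fragment 2: offset=0 data="He" -> buffer=He???????CK -> prefix_len=2
Fragment 3: offset=5 data="aQcO" -> buffer=He???aQcOCK -> prefix_len=2
Fragment 4: offset=2 data="hpQ" -> buffer=HehpQaQcOCK -> prefix_len=11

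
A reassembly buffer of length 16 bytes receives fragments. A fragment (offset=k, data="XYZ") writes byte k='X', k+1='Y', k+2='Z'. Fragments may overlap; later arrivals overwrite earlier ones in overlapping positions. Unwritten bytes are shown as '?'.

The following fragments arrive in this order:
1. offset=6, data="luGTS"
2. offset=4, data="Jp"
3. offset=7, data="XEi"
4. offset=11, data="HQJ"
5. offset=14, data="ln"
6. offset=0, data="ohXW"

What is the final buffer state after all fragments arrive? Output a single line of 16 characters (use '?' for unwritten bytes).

Answer: ohXWJplXEiSHQJln

Derivation:
Fragment 1: offset=6 data="luGTS" -> buffer=??????luGTS?????
Fragment 2: offset=4 data="Jp" -> buffer=????JpluGTS?????
Fragment 3: offset=7 data="XEi" -> buffer=????JplXEiS?????
Fragment 4: offset=11 data="HQJ" -> buffer=????JplXEiSHQJ??
Fragment 5: offset=14 data="ln" -> buffer=????JplXEiSHQJln
Fragment 6: offset=0 data="ohXW" -> buffer=ohXWJplXEiSHQJln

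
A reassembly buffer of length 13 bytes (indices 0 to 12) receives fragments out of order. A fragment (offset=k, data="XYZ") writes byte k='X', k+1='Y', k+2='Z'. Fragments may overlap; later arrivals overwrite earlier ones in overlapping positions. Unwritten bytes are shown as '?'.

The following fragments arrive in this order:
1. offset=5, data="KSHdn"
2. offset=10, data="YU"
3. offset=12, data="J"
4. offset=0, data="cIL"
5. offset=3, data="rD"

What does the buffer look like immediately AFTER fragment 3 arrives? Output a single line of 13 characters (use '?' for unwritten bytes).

Fragment 1: offset=5 data="KSHdn" -> buffer=?????KSHdn???
Fragment 2: offset=10 data="YU" -> buffer=?????KSHdnYU?
Fragment 3: offset=12 data="J" -> buffer=?????KSHdnYUJ

Answer: ?????KSHdnYUJ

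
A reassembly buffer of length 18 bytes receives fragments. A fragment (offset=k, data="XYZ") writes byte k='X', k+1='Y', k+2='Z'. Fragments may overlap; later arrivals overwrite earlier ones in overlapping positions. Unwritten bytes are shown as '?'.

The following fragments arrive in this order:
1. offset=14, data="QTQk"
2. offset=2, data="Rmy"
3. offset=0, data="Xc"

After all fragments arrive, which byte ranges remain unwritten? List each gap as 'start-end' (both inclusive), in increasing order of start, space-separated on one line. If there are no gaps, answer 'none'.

Answer: 5-13

Derivation:
Fragment 1: offset=14 len=4
Fragment 2: offset=2 len=3
Fragment 3: offset=0 len=2
Gaps: 5-13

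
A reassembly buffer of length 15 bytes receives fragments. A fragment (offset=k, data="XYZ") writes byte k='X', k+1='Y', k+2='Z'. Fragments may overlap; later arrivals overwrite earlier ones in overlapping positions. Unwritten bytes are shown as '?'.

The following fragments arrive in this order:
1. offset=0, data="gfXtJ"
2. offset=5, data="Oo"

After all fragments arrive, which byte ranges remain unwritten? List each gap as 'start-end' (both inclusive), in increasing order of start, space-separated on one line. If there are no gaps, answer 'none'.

Answer: 7-14

Derivation:
Fragment 1: offset=0 len=5
Fragment 2: offset=5 len=2
Gaps: 7-14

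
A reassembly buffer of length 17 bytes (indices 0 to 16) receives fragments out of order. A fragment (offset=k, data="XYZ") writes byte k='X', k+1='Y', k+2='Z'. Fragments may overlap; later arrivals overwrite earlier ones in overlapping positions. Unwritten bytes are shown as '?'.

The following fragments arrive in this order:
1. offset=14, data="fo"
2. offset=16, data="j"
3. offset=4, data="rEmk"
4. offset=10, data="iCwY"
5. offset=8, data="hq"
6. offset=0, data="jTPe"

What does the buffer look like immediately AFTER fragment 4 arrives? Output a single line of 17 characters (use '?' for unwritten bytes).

Answer: ????rEmk??iCwYfoj

Derivation:
Fragment 1: offset=14 data="fo" -> buffer=??????????????fo?
Fragment 2: offset=16 data="j" -> buffer=??????????????foj
Fragment 3: offset=4 data="rEmk" -> buffer=????rEmk??????foj
Fragment 4: offset=10 data="iCwY" -> buffer=????rEmk??iCwYfoj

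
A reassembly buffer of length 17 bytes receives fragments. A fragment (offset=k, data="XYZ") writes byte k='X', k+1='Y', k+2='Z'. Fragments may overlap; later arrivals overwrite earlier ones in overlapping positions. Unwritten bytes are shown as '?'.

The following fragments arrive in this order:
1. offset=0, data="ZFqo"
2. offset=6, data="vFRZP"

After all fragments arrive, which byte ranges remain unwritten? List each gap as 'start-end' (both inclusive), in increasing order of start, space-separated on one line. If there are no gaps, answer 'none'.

Answer: 4-5 11-16

Derivation:
Fragment 1: offset=0 len=4
Fragment 2: offset=6 len=5
Gaps: 4-5 11-16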